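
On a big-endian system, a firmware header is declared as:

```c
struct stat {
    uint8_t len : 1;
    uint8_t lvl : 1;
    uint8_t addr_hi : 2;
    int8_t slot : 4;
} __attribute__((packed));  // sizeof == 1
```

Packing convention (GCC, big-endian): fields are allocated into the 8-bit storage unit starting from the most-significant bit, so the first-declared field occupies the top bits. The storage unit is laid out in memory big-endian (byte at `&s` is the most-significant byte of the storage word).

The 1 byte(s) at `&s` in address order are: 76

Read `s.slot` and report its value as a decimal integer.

6

[0]=0x76 (big-endian) → word 0x76
len [7+:1] = (word>>7) & 0x1 = 0
lvl [6+:1] = (word>>6) & 0x1 = 1
addr_hi [4+:2] = (word>>4) & 0x3 = 3
slot [0+:4] = (word>>0) & 0xf = 6  ←
slot signed 4b, MSB=0: value = 6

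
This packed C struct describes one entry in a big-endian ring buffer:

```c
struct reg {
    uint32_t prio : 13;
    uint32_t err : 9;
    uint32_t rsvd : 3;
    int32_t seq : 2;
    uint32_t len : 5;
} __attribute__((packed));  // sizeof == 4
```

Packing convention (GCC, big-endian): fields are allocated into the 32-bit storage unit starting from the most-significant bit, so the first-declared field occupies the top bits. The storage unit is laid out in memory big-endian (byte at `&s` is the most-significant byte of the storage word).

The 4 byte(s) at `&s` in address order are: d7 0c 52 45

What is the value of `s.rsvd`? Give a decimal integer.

[0]=0xd7 [1]=0x0c [2]=0x52 [3]=0x45 (big-endian) → word 0xd70c5245
prio:13 @ bit 19 → (0xd70c5245>>19)&0x1fff = 0x1ae1
err:9 @ bit 10 → (0xd70c5245>>10)&0x1ff = 0x114
rsvd:3 @ bit 7 → (0xd70c5245>>7)&0x7 = 0x4  ←
seq:2 @ bit 5 → (0xd70c5245>>5)&0x3 = 0x2
len:5 @ bit 0 → (0xd70c5245>>0)&0x1f = 0x5

4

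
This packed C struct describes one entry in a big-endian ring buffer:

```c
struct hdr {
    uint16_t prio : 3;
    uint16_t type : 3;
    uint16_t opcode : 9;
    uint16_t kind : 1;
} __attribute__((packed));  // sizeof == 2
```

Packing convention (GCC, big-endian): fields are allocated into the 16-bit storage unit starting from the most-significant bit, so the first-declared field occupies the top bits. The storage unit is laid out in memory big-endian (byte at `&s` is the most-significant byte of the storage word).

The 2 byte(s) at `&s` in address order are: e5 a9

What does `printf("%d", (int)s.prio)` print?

7

[0]=0xe5 [1]=0xa9 (big-endian) → word 0xe5a9
prio [13+:3] = (word>>13) & 0x7 = 7  ←
type [10+:3] = (word>>10) & 0x7 = 1
opcode [1+:9] = (word>>1) & 0x1ff = 212
kind [0+:1] = (word>>0) & 0x1 = 1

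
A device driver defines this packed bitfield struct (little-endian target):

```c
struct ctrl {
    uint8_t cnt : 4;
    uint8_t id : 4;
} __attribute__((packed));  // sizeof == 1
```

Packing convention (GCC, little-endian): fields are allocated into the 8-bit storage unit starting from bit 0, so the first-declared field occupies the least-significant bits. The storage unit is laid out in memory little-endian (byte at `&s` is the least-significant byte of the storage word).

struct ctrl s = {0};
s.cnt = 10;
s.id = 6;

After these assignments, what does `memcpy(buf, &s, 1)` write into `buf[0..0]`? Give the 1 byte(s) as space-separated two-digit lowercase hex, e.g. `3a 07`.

6a

cnt:4 = 10 → 0xa << 0 → word 0x0a
id:4 = 6 → 0x6 << 4 → word 0x6a
word = 0x6a → little-endian bytes:
  [0]=0x6a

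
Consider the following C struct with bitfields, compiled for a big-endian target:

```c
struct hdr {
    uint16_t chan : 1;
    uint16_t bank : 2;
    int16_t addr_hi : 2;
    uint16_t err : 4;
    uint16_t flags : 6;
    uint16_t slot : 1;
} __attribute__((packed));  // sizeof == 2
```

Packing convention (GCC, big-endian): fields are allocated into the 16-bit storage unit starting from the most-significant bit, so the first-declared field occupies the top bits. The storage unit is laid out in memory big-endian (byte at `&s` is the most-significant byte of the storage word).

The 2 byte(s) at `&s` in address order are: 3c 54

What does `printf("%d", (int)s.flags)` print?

42

[0]=0x3c [1]=0x54 (big-endian) → word 0x3c54
chan:1 @ bit 15 → (0x3c54>>15)&0x1 = 0x0
bank:2 @ bit 13 → (0x3c54>>13)&0x3 = 0x1
addr_hi:2 @ bit 11 → (0x3c54>>11)&0x3 = 0x3
err:4 @ bit 7 → (0x3c54>>7)&0xf = 0x8
flags:6 @ bit 1 → (0x3c54>>1)&0x3f = 0x2a  ←
slot:1 @ bit 0 → (0x3c54>>0)&0x1 = 0x0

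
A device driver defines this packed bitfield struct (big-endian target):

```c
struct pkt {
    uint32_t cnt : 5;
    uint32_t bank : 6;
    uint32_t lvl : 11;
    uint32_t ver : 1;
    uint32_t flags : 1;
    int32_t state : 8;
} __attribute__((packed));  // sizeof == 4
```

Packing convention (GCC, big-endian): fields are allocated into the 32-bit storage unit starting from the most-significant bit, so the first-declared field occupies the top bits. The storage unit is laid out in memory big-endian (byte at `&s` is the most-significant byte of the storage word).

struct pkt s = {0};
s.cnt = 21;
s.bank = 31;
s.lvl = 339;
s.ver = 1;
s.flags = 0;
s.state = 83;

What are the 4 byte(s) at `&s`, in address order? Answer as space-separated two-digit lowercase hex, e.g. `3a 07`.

cnt (5b) val=21 bits=0x15 at bit 27: 0xa8000000
bank (6b) val=31 bits=0x1f at bit 21: 0xabe00000
lvl (11b) val=339 bits=0x153 at bit 10: 0xabe54c00
ver (1b) val=1 bits=0x1 at bit 9: 0xabe54e00
flags (1b) val=0 bits=0x0 at bit 8: 0xabe54e00
state (8b) val=83 bits=0x53 at bit 0: 0xabe54e53
word = 0xabe54e53 → big-endian bytes:
  [0]=0xab  [1]=0xe5  [2]=0x4e  [3]=0x53

ab e5 4e 53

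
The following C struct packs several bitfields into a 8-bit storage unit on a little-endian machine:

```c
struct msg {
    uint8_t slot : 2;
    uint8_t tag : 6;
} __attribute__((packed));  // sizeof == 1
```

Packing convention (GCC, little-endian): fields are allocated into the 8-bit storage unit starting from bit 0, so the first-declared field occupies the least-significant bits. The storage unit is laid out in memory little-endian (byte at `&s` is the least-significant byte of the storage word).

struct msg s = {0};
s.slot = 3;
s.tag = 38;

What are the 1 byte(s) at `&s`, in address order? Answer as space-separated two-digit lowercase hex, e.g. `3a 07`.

[0+:2] slot=3 & 0x3 = 0x3; word=0x03
[2+:6] tag=38 & 0x3f = 0x26; word=0x9b
word = 0x9b → little-endian bytes:
  [0]=0x9b

9b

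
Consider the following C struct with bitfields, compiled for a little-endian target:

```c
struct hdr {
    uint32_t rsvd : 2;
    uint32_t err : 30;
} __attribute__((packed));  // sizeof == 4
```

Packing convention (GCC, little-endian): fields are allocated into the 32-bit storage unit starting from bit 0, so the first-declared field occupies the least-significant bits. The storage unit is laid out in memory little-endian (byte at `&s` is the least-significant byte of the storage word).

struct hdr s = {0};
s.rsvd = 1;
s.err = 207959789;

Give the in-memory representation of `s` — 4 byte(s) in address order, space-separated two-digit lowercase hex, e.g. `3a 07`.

rsvd (2b) val=1 bits=0x1 at bit 0: 0x00000001
err (30b) val=207959789 bits=0xc6536ed at bit 2: 0x3194dbb5
word = 0x3194dbb5 → little-endian bytes:
  [0]=0xb5  [1]=0xdb  [2]=0x94  [3]=0x31

b5 db 94 31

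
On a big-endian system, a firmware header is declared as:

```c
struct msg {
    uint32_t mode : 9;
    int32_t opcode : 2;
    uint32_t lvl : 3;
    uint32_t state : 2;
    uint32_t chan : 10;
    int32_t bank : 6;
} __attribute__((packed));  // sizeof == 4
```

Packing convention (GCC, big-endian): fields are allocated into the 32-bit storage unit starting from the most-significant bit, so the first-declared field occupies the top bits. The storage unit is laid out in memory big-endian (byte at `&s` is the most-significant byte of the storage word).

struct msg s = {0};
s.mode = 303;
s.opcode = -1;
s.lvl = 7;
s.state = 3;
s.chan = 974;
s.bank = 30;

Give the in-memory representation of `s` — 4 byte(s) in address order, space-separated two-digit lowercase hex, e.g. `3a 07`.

mode:9 = 303 → 0x12f << 23 → word 0x97800000
opcode:2 = -1 → 0x3 << 21 → word 0x97e00000
lvl:3 = 7 → 0x7 << 18 → word 0x97fc0000
state:2 = 3 → 0x3 << 16 → word 0x97ff0000
chan:10 = 974 → 0x3ce << 6 → word 0x97fff380
bank:6 = 30 → 0x1e << 0 → word 0x97fff39e
word = 0x97fff39e → big-endian bytes:
  [0]=0x97  [1]=0xff  [2]=0xf3  [3]=0x9e

97 ff f3 9e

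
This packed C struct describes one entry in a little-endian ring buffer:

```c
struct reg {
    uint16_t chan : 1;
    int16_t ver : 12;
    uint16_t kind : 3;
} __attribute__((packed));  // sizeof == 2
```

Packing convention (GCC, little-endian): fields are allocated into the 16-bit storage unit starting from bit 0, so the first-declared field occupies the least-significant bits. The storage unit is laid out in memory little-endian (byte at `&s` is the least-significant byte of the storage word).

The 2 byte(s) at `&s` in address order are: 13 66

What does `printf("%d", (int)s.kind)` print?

[0]=0x13 [1]=0x66 (little-endian) → word 0x6613
chan [0+:1] = (word>>0) & 0x1 = 1
ver [1+:12] = (word>>1) & 0xfff = 777
kind [13+:3] = (word>>13) & 0x7 = 3  ←

3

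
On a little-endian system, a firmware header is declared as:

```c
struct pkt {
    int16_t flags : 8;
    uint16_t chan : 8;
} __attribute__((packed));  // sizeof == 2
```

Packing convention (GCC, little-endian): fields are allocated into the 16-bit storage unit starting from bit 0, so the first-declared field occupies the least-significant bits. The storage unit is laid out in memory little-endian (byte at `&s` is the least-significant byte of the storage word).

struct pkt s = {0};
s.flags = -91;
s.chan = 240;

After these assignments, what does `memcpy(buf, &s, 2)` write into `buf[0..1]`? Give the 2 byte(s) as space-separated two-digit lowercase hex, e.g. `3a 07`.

flags (8b) val=-91 bits=0xa5 at bit 0: 0x00a5
chan (8b) val=240 bits=0xf0 at bit 8: 0xf0a5
word = 0xf0a5 → little-endian bytes:
  [0]=0xa5  [1]=0xf0

a5 f0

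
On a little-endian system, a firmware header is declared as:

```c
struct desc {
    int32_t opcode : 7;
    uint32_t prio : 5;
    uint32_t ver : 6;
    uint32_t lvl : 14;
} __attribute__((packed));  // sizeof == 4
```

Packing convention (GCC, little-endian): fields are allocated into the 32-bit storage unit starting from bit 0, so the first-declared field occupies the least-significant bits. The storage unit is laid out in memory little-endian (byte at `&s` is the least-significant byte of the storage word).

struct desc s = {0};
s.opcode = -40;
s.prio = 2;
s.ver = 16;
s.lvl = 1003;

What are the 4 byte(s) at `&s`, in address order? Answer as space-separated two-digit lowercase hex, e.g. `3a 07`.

58 01 ad 0f

[0+:7] opcode=-40 & 0x7f = 0x58; word=0x00000058
[7+:5] prio=2 & 0x1f = 0x2; word=0x00000158
[12+:6] ver=16 & 0x3f = 0x10; word=0x00010158
[18+:14] lvl=1003 & 0x3fff = 0x3eb; word=0x0fad0158
word = 0x0fad0158 → little-endian bytes:
  [0]=0x58  [1]=0x01  [2]=0xad  [3]=0x0f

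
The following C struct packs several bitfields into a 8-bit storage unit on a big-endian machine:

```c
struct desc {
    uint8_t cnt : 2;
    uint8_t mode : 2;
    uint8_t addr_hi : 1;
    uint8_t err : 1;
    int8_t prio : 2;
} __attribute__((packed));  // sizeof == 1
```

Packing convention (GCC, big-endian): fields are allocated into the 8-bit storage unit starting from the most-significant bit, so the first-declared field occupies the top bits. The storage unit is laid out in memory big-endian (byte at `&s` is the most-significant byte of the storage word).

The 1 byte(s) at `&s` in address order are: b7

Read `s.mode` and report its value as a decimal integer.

[0]=0xb7 (big-endian) → word 0xb7
cnt [6+:2] = (word>>6) & 0x3 = 2
mode [4+:2] = (word>>4) & 0x3 = 3  ←
addr_hi [3+:1] = (word>>3) & 0x1 = 0
err [2+:1] = (word>>2) & 0x1 = 1
prio [0+:2] = (word>>0) & 0x3 = 3

3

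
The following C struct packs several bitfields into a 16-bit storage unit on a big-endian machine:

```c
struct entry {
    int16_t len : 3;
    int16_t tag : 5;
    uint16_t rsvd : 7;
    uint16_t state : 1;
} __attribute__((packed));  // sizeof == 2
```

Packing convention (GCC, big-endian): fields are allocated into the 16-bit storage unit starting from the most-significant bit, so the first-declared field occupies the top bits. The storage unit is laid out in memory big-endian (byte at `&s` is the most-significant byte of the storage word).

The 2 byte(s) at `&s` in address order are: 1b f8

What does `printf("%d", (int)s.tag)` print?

-5

[0]=0x1b [1]=0xf8 (big-endian) → word 0x1bf8
len [13+:3] = (word>>13) & 0x7 = 0
tag [8+:5] = (word>>8) & 0x1f = 27  ←
rsvd [1+:7] = (word>>1) & 0x7f = 124
state [0+:1] = (word>>0) & 0x1 = 0
tag signed 5b, MSB=1: 27 - 32 = -5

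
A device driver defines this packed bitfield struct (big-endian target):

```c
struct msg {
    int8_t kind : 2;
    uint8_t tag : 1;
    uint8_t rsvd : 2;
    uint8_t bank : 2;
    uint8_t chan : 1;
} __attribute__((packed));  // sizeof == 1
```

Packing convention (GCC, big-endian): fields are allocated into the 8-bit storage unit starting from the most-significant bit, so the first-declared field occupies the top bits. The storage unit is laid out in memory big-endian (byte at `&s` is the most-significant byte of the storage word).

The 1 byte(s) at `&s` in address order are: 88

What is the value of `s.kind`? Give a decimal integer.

-2

[0]=0x88 (big-endian) → word 0x88
kind [6+:2] = (word>>6) & 0x3 = 2  ←
tag [5+:1] = (word>>5) & 0x1 = 0
rsvd [3+:2] = (word>>3) & 0x3 = 1
bank [1+:2] = (word>>1) & 0x3 = 0
chan [0+:1] = (word>>0) & 0x1 = 0
kind signed 2b, MSB=1: 2 - 4 = -2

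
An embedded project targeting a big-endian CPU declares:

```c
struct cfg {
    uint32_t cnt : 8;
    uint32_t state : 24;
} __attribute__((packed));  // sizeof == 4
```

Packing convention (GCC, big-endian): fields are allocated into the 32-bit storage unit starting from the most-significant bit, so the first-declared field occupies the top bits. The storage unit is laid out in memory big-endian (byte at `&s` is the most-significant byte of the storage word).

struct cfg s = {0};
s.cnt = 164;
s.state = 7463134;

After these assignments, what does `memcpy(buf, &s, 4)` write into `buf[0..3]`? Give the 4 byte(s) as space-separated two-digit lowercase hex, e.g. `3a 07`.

a4 71 e0 de

[24+:8] cnt=164 & 0xff = 0xa4; word=0xa4000000
[0+:24] state=7463134 & 0xffffff = 0x71e0de; word=0xa471e0de
word = 0xa471e0de → big-endian bytes:
  [0]=0xa4  [1]=0x71  [2]=0xe0  [3]=0xde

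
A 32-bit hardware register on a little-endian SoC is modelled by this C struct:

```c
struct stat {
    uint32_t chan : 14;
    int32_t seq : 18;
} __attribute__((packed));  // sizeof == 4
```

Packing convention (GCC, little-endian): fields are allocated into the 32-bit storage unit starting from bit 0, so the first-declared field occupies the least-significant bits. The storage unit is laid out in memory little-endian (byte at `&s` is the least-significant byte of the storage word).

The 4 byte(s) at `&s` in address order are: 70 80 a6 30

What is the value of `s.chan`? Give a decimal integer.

112

[0]=0x70 [1]=0x80 [2]=0xa6 [3]=0x30 (little-endian) → word 0x30a68070
chan [0+:14] = (word>>0) & 0x3fff = 112  ←
seq [14+:18] = (word>>14) & 0x3ffff = 49818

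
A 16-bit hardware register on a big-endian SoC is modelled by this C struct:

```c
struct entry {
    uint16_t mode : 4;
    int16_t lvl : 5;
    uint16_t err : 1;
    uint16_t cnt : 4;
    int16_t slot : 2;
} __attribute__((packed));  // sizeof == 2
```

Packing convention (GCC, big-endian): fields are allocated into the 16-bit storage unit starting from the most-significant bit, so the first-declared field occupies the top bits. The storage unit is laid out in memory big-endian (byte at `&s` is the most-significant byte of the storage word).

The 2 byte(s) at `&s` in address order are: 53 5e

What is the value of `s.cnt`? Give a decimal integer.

[0]=0x53 [1]=0x5e (big-endian) → word 0x535e
mode [12+:4] = (word>>12) & 0xf = 5
lvl [7+:5] = (word>>7) & 0x1f = 6
err [6+:1] = (word>>6) & 0x1 = 1
cnt [2+:4] = (word>>2) & 0xf = 7  ←
slot [0+:2] = (word>>0) & 0x3 = 2

7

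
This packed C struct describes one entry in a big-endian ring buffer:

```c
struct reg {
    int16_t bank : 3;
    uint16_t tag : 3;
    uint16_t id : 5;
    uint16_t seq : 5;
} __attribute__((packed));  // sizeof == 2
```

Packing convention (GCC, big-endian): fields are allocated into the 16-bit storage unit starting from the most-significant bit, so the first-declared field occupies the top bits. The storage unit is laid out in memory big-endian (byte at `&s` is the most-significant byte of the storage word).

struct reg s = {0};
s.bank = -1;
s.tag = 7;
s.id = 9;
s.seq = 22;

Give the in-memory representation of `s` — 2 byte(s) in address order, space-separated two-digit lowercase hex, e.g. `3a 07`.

fd 36

[13+:3] bank=-1 & 0x7 = 0x7; word=0xe000
[10+:3] tag=7 & 0x7 = 0x7; word=0xfc00
[5+:5] id=9 & 0x1f = 0x9; word=0xfd20
[0+:5] seq=22 & 0x1f = 0x16; word=0xfd36
word = 0xfd36 → big-endian bytes:
  [0]=0xfd  [1]=0x36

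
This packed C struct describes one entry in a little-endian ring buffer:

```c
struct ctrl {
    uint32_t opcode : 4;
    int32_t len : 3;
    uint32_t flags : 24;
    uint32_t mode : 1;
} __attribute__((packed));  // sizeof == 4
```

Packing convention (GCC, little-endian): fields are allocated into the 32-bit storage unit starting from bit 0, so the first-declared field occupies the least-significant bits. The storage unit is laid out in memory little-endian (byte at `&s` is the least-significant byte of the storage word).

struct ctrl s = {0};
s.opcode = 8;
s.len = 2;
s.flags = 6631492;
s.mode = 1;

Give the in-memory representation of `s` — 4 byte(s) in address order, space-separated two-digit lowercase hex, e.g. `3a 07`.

[0+:4] opcode=8 & 0xf = 0x8; word=0x00000008
[4+:3] len=2 & 0x7 = 0x2; word=0x00000028
[7+:24] flags=6631492 & 0xffffff = 0x653044; word=0x32982228
[31+:1] mode=1 & 0x1 = 0x1; word=0xb2982228
word = 0xb2982228 → little-endian bytes:
  [0]=0x28  [1]=0x22  [2]=0x98  [3]=0xb2

28 22 98 b2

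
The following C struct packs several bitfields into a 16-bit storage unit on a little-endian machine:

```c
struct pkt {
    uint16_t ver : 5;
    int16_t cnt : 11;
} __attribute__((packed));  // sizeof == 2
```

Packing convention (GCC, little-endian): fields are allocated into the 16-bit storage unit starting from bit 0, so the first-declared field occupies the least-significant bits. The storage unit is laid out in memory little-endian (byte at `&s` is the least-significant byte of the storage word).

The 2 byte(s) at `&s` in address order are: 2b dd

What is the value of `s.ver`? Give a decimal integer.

[0]=0x2b [1]=0xdd (little-endian) → word 0xdd2b
ver:5 @ bit 0 → (0xdd2b>>0)&0x1f = 0xb  ←
cnt:11 @ bit 5 → (0xdd2b>>5)&0x7ff = 0x6e9

11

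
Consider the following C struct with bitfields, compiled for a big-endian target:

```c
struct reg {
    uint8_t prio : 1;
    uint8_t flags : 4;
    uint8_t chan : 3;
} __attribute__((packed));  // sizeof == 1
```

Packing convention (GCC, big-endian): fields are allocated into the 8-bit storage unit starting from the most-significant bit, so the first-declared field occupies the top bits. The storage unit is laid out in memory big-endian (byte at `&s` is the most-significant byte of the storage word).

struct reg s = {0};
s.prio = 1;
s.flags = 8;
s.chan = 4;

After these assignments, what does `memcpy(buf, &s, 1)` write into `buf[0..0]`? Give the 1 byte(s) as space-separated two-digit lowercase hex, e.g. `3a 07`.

prio:1 = 1 → 0x1 << 7 → word 0x80
flags:4 = 8 → 0x8 << 3 → word 0xc0
chan:3 = 4 → 0x4 << 0 → word 0xc4
word = 0xc4 → big-endian bytes:
  [0]=0xc4

c4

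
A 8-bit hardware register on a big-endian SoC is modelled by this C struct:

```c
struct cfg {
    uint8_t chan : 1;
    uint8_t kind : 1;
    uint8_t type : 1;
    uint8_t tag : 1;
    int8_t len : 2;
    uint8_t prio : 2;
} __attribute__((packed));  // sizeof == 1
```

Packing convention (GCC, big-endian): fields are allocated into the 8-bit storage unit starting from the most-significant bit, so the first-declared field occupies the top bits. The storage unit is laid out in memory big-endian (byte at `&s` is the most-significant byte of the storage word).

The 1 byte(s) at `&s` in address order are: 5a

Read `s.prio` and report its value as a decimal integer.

2

[0]=0x5a (big-endian) → word 0x5a
chan [7+:1] = (word>>7) & 0x1 = 0
kind [6+:1] = (word>>6) & 0x1 = 1
type [5+:1] = (word>>5) & 0x1 = 0
tag [4+:1] = (word>>4) & 0x1 = 1
len [2+:2] = (word>>2) & 0x3 = 2
prio [0+:2] = (word>>0) & 0x3 = 2  ←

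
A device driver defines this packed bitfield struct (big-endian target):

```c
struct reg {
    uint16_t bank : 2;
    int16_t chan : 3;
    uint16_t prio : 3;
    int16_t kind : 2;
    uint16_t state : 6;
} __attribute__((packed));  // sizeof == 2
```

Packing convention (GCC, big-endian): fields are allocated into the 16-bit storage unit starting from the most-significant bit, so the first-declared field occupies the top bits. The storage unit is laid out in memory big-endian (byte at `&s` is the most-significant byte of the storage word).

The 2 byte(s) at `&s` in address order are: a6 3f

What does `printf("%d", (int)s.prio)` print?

6

[0]=0xa6 [1]=0x3f (big-endian) → word 0xa63f
bank [14+:2] = (word>>14) & 0x3 = 2
chan [11+:3] = (word>>11) & 0x7 = 4
prio [8+:3] = (word>>8) & 0x7 = 6  ←
kind [6+:2] = (word>>6) & 0x3 = 0
state [0+:6] = (word>>0) & 0x3f = 63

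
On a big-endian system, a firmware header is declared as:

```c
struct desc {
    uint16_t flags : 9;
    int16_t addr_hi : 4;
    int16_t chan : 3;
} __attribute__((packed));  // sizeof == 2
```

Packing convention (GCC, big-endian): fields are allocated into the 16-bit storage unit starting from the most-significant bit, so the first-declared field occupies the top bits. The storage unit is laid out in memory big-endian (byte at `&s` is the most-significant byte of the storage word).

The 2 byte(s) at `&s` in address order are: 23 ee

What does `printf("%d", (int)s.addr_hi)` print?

-3

[0]=0x23 [1]=0xee (big-endian) → word 0x23ee
flags [7+:9] = (word>>7) & 0x1ff = 71
addr_hi [3+:4] = (word>>3) & 0xf = 13  ←
chan [0+:3] = (word>>0) & 0x7 = 6
addr_hi signed 4b, MSB=1: 13 - 16 = -3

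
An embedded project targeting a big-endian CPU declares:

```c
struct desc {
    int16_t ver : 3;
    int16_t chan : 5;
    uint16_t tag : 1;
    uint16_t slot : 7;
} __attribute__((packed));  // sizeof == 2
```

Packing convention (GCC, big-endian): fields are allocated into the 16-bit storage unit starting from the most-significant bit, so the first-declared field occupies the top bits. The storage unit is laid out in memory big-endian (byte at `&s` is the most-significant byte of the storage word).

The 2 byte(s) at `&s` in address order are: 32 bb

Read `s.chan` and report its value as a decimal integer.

-14

[0]=0x32 [1]=0xbb (big-endian) → word 0x32bb
ver:3 @ bit 13 → (0x32bb>>13)&0x7 = 0x1
chan:5 @ bit 8 → (0x32bb>>8)&0x1f = 0x12  ←
tag:1 @ bit 7 → (0x32bb>>7)&0x1 = 0x1
slot:7 @ bit 0 → (0x32bb>>0)&0x7f = 0x3b
chan signed 5b, MSB=1: 18 - 32 = -14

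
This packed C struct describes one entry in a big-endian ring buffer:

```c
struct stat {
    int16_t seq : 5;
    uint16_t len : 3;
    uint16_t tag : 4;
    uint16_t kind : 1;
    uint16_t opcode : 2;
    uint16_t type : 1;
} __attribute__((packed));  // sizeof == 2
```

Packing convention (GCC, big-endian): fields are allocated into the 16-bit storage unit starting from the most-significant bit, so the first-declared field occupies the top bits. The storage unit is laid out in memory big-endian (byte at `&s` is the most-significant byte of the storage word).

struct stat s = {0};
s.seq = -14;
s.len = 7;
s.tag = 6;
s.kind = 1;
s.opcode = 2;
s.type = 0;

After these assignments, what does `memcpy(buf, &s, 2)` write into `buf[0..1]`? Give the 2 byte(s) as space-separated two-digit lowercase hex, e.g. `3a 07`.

seq (5b) val=-14 bits=0x12 at bit 11: 0x9000
len (3b) val=7 bits=0x7 at bit 8: 0x9700
tag (4b) val=6 bits=0x6 at bit 4: 0x9760
kind (1b) val=1 bits=0x1 at bit 3: 0x9768
opcode (2b) val=2 bits=0x2 at bit 1: 0x976c
type (1b) val=0 bits=0x0 at bit 0: 0x976c
word = 0x976c → big-endian bytes:
  [0]=0x97  [1]=0x6c

97 6c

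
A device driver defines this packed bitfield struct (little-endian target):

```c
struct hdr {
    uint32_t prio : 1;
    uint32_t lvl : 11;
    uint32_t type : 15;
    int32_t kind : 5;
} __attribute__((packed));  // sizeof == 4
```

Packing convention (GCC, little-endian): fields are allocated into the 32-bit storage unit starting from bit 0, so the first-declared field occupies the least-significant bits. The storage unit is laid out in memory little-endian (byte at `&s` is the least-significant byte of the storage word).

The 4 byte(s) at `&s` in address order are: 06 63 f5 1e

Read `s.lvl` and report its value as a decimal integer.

387

[0]=0x06 [1]=0x63 [2]=0xf5 [3]=0x1e (little-endian) → word 0x1ef56306
prio [0+:1] = (word>>0) & 0x1 = 0
lvl [1+:11] = (word>>1) & 0x7ff = 387  ←
type [12+:15] = (word>>12) & 0x7fff = 28502
kind [27+:5] = (word>>27) & 0x1f = 3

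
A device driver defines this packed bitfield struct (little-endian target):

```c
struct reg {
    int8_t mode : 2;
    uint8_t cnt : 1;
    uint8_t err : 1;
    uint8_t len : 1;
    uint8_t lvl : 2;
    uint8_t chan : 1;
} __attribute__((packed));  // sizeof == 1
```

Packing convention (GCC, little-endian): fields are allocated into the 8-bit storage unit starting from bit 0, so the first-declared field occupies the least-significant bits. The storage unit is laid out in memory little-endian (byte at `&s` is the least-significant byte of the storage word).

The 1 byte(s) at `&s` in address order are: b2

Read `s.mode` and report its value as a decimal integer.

[0]=0xb2 (little-endian) → word 0xb2
mode:2 @ bit 0 → (0xb2>>0)&0x3 = 0x2  ←
cnt:1 @ bit 2 → (0xb2>>2)&0x1 = 0x0
err:1 @ bit 3 → (0xb2>>3)&0x1 = 0x0
len:1 @ bit 4 → (0xb2>>4)&0x1 = 0x1
lvl:2 @ bit 5 → (0xb2>>5)&0x3 = 0x1
chan:1 @ bit 7 → (0xb2>>7)&0x1 = 0x1
mode signed 2b, MSB=1: 2 - 4 = -2

-2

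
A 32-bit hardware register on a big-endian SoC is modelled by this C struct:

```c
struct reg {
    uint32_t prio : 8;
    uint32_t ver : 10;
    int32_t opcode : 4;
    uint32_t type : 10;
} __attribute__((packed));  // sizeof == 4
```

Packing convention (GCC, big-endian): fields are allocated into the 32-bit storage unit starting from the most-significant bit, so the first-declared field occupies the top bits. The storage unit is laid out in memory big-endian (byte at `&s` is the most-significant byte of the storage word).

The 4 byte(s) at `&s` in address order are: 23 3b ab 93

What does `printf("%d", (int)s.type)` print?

915

[0]=0x23 [1]=0x3b [2]=0xab [3]=0x93 (big-endian) → word 0x233bab93
prio [24+:8] = (word>>24) & 0xff = 35
ver [14+:10] = (word>>14) & 0x3ff = 238
opcode [10+:4] = (word>>10) & 0xf = 10
type [0+:10] = (word>>0) & 0x3ff = 915  ←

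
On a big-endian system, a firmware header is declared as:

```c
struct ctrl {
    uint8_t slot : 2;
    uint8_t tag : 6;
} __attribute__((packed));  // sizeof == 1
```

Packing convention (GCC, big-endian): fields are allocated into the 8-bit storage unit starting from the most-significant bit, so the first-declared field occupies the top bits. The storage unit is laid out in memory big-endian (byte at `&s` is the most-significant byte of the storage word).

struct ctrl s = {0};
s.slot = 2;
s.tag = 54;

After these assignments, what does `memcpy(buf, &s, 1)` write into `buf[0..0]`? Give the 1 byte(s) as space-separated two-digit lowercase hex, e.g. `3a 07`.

b6

slot (2b) val=2 bits=0x2 at bit 6: 0x80
tag (6b) val=54 bits=0x36 at bit 0: 0xb6
word = 0xb6 → big-endian bytes:
  [0]=0xb6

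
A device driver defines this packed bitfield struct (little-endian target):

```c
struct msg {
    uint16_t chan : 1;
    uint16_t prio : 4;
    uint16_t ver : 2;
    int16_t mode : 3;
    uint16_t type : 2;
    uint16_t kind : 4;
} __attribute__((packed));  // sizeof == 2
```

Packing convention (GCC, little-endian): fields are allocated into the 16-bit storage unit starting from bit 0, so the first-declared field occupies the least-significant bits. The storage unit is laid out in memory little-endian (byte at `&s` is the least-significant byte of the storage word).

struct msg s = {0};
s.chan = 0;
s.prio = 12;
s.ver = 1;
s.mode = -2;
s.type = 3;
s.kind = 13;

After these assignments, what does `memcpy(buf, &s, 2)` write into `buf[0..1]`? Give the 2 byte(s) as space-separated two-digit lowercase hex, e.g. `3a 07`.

38 df

chan (1b) val=0 bits=0x0 at bit 0: 0x0000
prio (4b) val=12 bits=0xc at bit 1: 0x0018
ver (2b) val=1 bits=0x1 at bit 5: 0x0038
mode (3b) val=-2 bits=0x6 at bit 7: 0x0338
type (2b) val=3 bits=0x3 at bit 10: 0x0f38
kind (4b) val=13 bits=0xd at bit 12: 0xdf38
word = 0xdf38 → little-endian bytes:
  [0]=0x38  [1]=0xdf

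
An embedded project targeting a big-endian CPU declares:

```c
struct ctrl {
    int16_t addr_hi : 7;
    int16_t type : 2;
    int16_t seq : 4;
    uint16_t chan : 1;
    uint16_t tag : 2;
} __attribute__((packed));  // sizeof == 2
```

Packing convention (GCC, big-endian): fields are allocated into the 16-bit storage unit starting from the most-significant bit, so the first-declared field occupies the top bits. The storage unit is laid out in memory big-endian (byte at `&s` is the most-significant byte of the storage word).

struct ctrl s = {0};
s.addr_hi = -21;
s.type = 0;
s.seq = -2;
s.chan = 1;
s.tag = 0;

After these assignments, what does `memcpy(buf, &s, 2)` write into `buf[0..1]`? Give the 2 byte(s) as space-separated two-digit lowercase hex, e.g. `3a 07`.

addr_hi (7b) val=-21 bits=0x6b at bit 9: 0xd600
type (2b) val=0 bits=0x0 at bit 7: 0xd600
seq (4b) val=-2 bits=0xe at bit 3: 0xd670
chan (1b) val=1 bits=0x1 at bit 2: 0xd674
tag (2b) val=0 bits=0x0 at bit 0: 0xd674
word = 0xd674 → big-endian bytes:
  [0]=0xd6  [1]=0x74

d6 74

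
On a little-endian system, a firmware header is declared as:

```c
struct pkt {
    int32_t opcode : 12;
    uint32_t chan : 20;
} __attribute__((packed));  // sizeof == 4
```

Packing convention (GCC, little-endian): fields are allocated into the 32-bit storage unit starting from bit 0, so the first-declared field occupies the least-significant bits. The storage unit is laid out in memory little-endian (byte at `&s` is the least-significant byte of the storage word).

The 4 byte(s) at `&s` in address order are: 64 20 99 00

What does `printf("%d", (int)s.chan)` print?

2450

[0]=0x64 [1]=0x20 [2]=0x99 [3]=0x00 (little-endian) → word 0x00992064
opcode [0+:12] = (word>>0) & 0xfff = 100
chan [12+:20] = (word>>12) & 0xfffff = 2450  ←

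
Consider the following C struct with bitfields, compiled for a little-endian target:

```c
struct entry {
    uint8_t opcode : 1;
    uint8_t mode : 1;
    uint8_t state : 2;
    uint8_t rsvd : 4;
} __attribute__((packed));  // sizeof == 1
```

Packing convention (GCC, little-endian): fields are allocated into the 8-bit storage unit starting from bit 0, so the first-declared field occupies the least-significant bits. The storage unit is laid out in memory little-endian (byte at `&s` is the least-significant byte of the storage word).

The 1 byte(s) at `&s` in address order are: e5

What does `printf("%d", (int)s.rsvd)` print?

14

[0]=0xe5 (little-endian) → word 0xe5
opcode:1 @ bit 0 → (0xe5>>0)&0x1 = 0x1
mode:1 @ bit 1 → (0xe5>>1)&0x1 = 0x0
state:2 @ bit 2 → (0xe5>>2)&0x3 = 0x1
rsvd:4 @ bit 4 → (0xe5>>4)&0xf = 0xe  ←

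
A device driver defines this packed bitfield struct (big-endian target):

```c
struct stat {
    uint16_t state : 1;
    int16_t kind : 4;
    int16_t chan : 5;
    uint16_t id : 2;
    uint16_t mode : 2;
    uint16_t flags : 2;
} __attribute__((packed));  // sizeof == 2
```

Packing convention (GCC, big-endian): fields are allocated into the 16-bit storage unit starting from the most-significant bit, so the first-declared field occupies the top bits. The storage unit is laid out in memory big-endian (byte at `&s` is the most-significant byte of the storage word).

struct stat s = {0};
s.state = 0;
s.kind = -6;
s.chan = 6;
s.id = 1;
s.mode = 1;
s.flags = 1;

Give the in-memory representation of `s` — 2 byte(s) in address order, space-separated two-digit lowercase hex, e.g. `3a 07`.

state (1b) val=0 bits=0x0 at bit 15: 0x0000
kind (4b) val=-6 bits=0xa at bit 11: 0x5000
chan (5b) val=6 bits=0x6 at bit 6: 0x5180
id (2b) val=1 bits=0x1 at bit 4: 0x5190
mode (2b) val=1 bits=0x1 at bit 2: 0x5194
flags (2b) val=1 bits=0x1 at bit 0: 0x5195
word = 0x5195 → big-endian bytes:
  [0]=0x51  [1]=0x95

51 95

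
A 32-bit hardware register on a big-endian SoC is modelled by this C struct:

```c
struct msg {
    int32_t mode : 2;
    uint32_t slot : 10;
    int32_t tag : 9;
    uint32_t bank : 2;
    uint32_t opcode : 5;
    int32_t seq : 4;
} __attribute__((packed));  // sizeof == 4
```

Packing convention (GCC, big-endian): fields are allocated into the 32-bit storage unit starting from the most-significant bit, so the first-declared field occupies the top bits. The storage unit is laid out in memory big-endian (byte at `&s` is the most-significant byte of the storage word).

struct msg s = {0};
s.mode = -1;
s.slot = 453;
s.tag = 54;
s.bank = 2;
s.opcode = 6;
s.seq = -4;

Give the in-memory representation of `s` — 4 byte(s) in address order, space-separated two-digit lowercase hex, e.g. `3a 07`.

dc 51 b4 6c

mode:2 = -1 → 0x3 << 30 → word 0xc0000000
slot:10 = 453 → 0x1c5 << 20 → word 0xdc500000
tag:9 = 54 → 0x36 << 11 → word 0xdc51b000
bank:2 = 2 → 0x2 << 9 → word 0xdc51b400
opcode:5 = 6 → 0x6 << 4 → word 0xdc51b460
seq:4 = -4 → 0xc << 0 → word 0xdc51b46c
word = 0xdc51b46c → big-endian bytes:
  [0]=0xdc  [1]=0x51  [2]=0xb4  [3]=0x6c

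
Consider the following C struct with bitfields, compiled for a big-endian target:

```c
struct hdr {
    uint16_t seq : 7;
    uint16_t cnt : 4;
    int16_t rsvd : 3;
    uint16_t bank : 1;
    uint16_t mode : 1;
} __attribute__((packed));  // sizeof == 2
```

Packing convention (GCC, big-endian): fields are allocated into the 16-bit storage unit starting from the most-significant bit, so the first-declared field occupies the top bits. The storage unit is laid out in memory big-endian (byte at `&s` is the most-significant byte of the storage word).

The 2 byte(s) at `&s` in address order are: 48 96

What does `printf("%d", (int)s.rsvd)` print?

[0]=0x48 [1]=0x96 (big-endian) → word 0x4896
seq:7 @ bit 9 → (0x4896>>9)&0x7f = 0x24
cnt:4 @ bit 5 → (0x4896>>5)&0xf = 0x4
rsvd:3 @ bit 2 → (0x4896>>2)&0x7 = 0x5  ←
bank:1 @ bit 1 → (0x4896>>1)&0x1 = 0x1
mode:1 @ bit 0 → (0x4896>>0)&0x1 = 0x0
rsvd signed 3b, MSB=1: 5 - 8 = -3

-3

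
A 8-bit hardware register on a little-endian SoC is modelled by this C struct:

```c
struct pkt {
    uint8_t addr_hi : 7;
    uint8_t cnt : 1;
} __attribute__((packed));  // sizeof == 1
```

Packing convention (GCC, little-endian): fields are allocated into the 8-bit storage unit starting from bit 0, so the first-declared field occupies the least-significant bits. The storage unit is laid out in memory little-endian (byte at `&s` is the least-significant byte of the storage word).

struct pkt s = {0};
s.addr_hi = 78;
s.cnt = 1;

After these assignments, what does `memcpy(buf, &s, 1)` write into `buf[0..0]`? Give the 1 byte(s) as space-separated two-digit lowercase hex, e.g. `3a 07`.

ce

addr_hi (7b) val=78 bits=0x4e at bit 0: 0x4e
cnt (1b) val=1 bits=0x1 at bit 7: 0xce
word = 0xce → little-endian bytes:
  [0]=0xce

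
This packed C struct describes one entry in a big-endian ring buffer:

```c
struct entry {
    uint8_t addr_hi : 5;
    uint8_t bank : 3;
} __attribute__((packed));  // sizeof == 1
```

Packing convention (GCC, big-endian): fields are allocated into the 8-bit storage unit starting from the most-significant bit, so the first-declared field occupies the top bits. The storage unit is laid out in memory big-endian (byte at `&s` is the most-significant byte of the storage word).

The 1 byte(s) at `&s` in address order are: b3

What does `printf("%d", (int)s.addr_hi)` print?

[0]=0xb3 (big-endian) → word 0xb3
addr_hi:5 @ bit 3 → (0xb3>>3)&0x1f = 0x16  ←
bank:3 @ bit 0 → (0xb3>>0)&0x7 = 0x3

22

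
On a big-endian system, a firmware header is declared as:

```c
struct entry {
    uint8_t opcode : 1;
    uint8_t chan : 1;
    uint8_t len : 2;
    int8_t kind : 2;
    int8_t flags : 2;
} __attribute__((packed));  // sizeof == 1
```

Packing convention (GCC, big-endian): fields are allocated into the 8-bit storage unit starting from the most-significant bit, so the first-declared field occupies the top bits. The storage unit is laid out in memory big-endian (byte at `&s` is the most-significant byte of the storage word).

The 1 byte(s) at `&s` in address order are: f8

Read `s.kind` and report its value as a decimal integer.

-2

[0]=0xf8 (big-endian) → word 0xf8
opcode:1 @ bit 7 → (0xf8>>7)&0x1 = 0x1
chan:1 @ bit 6 → (0xf8>>6)&0x1 = 0x1
len:2 @ bit 4 → (0xf8>>4)&0x3 = 0x3
kind:2 @ bit 2 → (0xf8>>2)&0x3 = 0x2  ←
flags:2 @ bit 0 → (0xf8>>0)&0x3 = 0x0
kind signed 2b, MSB=1: 2 - 4 = -2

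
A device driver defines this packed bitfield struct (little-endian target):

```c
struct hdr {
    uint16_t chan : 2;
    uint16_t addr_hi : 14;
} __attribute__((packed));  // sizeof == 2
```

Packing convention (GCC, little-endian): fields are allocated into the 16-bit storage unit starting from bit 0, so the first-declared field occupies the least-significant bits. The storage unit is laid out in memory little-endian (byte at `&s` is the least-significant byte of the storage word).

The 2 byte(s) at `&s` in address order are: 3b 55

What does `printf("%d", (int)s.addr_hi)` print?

[0]=0x3b [1]=0x55 (little-endian) → word 0x553b
chan:2 @ bit 0 → (0x553b>>0)&0x3 = 0x3
addr_hi:14 @ bit 2 → (0x553b>>2)&0x3fff = 0x154e  ←

5454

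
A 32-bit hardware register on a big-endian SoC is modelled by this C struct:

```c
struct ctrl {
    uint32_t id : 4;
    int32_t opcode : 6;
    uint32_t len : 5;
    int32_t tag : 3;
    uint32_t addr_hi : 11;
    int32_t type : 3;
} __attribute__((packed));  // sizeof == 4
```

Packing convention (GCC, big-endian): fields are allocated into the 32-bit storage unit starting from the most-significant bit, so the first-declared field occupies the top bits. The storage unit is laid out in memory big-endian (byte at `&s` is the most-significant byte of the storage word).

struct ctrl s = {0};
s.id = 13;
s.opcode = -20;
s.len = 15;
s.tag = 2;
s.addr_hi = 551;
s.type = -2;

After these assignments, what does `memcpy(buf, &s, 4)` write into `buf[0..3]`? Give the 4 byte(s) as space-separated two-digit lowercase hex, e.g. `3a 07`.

id (4b) val=13 bits=0xd at bit 28: 0xd0000000
opcode (6b) val=-20 bits=0x2c at bit 22: 0xdb000000
len (5b) val=15 bits=0xf at bit 17: 0xdb1e0000
tag (3b) val=2 bits=0x2 at bit 14: 0xdb1e8000
addr_hi (11b) val=551 bits=0x227 at bit 3: 0xdb1e9138
type (3b) val=-2 bits=0x6 at bit 0: 0xdb1e913e
word = 0xdb1e913e → big-endian bytes:
  [0]=0xdb  [1]=0x1e  [2]=0x91  [3]=0x3e

db 1e 91 3e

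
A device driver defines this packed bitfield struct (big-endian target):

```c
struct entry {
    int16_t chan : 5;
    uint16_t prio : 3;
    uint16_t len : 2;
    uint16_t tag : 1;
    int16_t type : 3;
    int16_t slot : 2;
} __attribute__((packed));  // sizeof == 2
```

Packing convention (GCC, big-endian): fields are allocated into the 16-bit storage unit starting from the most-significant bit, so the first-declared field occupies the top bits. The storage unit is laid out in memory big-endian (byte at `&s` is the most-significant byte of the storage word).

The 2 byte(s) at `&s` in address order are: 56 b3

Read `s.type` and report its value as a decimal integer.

-4

[0]=0x56 [1]=0xb3 (big-endian) → word 0x56b3
chan [11+:5] = (word>>11) & 0x1f = 10
prio [8+:3] = (word>>8) & 0x7 = 6
len [6+:2] = (word>>6) & 0x3 = 2
tag [5+:1] = (word>>5) & 0x1 = 1
type [2+:3] = (word>>2) & 0x7 = 4  ←
slot [0+:2] = (word>>0) & 0x3 = 3
type signed 3b, MSB=1: 4 - 8 = -4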